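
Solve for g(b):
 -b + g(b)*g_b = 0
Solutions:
 g(b) = -sqrt(C1 + b^2)
 g(b) = sqrt(C1 + b^2)


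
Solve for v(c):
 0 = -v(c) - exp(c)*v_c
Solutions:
 v(c) = C1*exp(exp(-c))


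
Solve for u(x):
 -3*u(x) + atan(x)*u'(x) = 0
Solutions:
 u(x) = C1*exp(3*Integral(1/atan(x), x))


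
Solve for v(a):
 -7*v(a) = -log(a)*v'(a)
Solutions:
 v(a) = C1*exp(7*li(a))


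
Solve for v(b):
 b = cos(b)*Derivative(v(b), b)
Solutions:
 v(b) = C1 + Integral(b/cos(b), b)


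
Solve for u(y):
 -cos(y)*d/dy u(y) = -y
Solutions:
 u(y) = C1 + Integral(y/cos(y), y)


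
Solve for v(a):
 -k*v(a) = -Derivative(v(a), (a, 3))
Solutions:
 v(a) = C1*exp(a*k^(1/3)) + C2*exp(a*k^(1/3)*(-1 + sqrt(3)*I)/2) + C3*exp(-a*k^(1/3)*(1 + sqrt(3)*I)/2)


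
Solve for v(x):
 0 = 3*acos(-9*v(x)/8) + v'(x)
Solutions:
 Integral(1/acos(-9*_y/8), (_y, v(x))) = C1 - 3*x


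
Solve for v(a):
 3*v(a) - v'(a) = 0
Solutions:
 v(a) = C1*exp(3*a)


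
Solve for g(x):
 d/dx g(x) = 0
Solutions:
 g(x) = C1


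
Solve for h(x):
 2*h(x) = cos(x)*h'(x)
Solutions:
 h(x) = C1*(sin(x) + 1)/(sin(x) - 1)


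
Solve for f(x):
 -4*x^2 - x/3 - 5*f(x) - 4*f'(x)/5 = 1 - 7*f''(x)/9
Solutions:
 f(x) = C1*exp(3*x*(6 - sqrt(911))/35) + C2*exp(3*x*(6 + sqrt(911))/35) - 4*x^2/5 + 71*x/375 - 13477/28125


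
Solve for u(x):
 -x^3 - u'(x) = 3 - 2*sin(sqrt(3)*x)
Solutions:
 u(x) = C1 - x^4/4 - 3*x - 2*sqrt(3)*cos(sqrt(3)*x)/3


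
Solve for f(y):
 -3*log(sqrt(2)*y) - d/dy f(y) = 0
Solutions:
 f(y) = C1 - 3*y*log(y) - 3*y*log(2)/2 + 3*y


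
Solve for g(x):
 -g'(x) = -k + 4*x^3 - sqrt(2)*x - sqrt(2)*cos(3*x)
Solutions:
 g(x) = C1 + k*x - x^4 + sqrt(2)*x^2/2 + sqrt(2)*sin(3*x)/3


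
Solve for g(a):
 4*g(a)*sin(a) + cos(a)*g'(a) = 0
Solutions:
 g(a) = C1*cos(a)^4


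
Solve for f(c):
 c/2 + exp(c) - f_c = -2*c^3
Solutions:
 f(c) = C1 + c^4/2 + c^2/4 + exp(c)


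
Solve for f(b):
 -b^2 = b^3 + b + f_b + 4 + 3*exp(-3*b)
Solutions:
 f(b) = C1 - b^4/4 - b^3/3 - b^2/2 - 4*b + exp(-3*b)


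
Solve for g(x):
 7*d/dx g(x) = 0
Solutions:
 g(x) = C1


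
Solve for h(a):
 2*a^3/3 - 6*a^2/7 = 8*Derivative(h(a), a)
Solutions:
 h(a) = C1 + a^4/48 - a^3/28


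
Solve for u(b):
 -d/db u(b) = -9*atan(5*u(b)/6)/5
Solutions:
 Integral(1/atan(5*_y/6), (_y, u(b))) = C1 + 9*b/5


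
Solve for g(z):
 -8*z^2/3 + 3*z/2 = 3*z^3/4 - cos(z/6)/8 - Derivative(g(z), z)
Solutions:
 g(z) = C1 + 3*z^4/16 + 8*z^3/9 - 3*z^2/4 - 3*sin(z/6)/4


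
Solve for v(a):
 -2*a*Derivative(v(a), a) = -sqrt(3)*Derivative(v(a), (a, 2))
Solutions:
 v(a) = C1 + C2*erfi(3^(3/4)*a/3)


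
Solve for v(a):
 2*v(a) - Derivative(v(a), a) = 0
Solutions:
 v(a) = C1*exp(2*a)


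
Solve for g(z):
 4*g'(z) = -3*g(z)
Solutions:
 g(z) = C1*exp(-3*z/4)


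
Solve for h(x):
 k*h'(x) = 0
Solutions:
 h(x) = C1


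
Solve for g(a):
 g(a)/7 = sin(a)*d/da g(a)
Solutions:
 g(a) = C1*(cos(a) - 1)^(1/14)/(cos(a) + 1)^(1/14)


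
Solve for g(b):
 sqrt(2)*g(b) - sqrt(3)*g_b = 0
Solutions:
 g(b) = C1*exp(sqrt(6)*b/3)


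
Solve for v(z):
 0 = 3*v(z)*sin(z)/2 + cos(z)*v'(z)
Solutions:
 v(z) = C1*cos(z)^(3/2)


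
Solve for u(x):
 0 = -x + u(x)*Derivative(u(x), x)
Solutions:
 u(x) = -sqrt(C1 + x^2)
 u(x) = sqrt(C1 + x^2)


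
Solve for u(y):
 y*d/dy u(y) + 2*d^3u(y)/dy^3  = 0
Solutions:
 u(y) = C1 + Integral(C2*airyai(-2^(2/3)*y/2) + C3*airybi(-2^(2/3)*y/2), y)


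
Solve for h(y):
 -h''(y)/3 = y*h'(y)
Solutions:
 h(y) = C1 + C2*erf(sqrt(6)*y/2)


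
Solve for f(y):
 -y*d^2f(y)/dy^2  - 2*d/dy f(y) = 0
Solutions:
 f(y) = C1 + C2/y


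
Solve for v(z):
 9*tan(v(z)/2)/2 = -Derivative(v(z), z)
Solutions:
 v(z) = -2*asin(C1*exp(-9*z/4)) + 2*pi
 v(z) = 2*asin(C1*exp(-9*z/4))


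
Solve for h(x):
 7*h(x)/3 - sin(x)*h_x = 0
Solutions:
 h(x) = C1*(cos(x) - 1)^(7/6)/(cos(x) + 1)^(7/6)


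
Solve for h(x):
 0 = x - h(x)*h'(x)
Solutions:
 h(x) = -sqrt(C1 + x^2)
 h(x) = sqrt(C1 + x^2)


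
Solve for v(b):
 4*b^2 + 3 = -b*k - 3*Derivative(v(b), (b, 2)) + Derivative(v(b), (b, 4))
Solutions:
 v(b) = C1 + C2*b + C3*exp(-sqrt(3)*b) + C4*exp(sqrt(3)*b) - b^4/9 - b^3*k/18 - 17*b^2/18


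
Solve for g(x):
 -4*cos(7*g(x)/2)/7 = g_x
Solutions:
 g(x) = -2*asin((C1 + exp(4*x))/(C1 - exp(4*x)))/7 + 2*pi/7
 g(x) = 2*asin((C1 + exp(4*x))/(C1 - exp(4*x)))/7


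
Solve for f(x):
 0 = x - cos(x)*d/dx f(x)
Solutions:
 f(x) = C1 + Integral(x/cos(x), x)


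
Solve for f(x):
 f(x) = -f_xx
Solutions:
 f(x) = C1*sin(x) + C2*cos(x)


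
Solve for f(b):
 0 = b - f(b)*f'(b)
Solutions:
 f(b) = -sqrt(C1 + b^2)
 f(b) = sqrt(C1 + b^2)


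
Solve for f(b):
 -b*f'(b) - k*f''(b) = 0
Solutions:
 f(b) = C1 + C2*sqrt(k)*erf(sqrt(2)*b*sqrt(1/k)/2)


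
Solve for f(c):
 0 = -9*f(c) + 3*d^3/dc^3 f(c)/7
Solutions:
 f(c) = C3*exp(21^(1/3)*c) + (C1*sin(3^(5/6)*7^(1/3)*c/2) + C2*cos(3^(5/6)*7^(1/3)*c/2))*exp(-21^(1/3)*c/2)


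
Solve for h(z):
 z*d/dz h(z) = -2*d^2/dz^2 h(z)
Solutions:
 h(z) = C1 + C2*erf(z/2)


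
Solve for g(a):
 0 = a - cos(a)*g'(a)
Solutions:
 g(a) = C1 + Integral(a/cos(a), a)


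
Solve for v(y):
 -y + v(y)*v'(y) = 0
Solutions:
 v(y) = -sqrt(C1 + y^2)
 v(y) = sqrt(C1 + y^2)


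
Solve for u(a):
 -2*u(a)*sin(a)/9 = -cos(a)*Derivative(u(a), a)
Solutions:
 u(a) = C1/cos(a)^(2/9)


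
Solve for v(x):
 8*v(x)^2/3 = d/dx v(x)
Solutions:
 v(x) = -3/(C1 + 8*x)


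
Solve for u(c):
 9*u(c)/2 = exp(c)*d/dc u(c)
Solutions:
 u(c) = C1*exp(-9*exp(-c)/2)


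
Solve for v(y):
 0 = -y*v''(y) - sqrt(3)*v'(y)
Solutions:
 v(y) = C1 + C2*y^(1 - sqrt(3))


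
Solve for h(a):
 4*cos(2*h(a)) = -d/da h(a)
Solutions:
 h(a) = -asin((C1 + exp(16*a))/(C1 - exp(16*a)))/2 + pi/2
 h(a) = asin((C1 + exp(16*a))/(C1 - exp(16*a)))/2


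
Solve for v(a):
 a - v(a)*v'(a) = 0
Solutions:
 v(a) = -sqrt(C1 + a^2)
 v(a) = sqrt(C1 + a^2)


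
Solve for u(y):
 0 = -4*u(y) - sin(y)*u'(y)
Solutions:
 u(y) = C1*(cos(y)^2 + 2*cos(y) + 1)/(cos(y)^2 - 2*cos(y) + 1)


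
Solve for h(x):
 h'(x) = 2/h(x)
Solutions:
 h(x) = -sqrt(C1 + 4*x)
 h(x) = sqrt(C1 + 4*x)


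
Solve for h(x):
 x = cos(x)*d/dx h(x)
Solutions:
 h(x) = C1 + Integral(x/cos(x), x)


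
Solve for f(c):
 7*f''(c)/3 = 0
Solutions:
 f(c) = C1 + C2*c


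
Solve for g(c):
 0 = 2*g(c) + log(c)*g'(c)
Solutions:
 g(c) = C1*exp(-2*li(c))


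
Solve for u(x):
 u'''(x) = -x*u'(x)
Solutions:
 u(x) = C1 + Integral(C2*airyai(-x) + C3*airybi(-x), x)


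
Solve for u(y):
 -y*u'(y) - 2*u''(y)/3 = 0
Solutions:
 u(y) = C1 + C2*erf(sqrt(3)*y/2)


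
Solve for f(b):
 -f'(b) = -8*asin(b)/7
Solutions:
 f(b) = C1 + 8*b*asin(b)/7 + 8*sqrt(1 - b^2)/7


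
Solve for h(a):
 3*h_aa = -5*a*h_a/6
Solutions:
 h(a) = C1 + C2*erf(sqrt(5)*a/6)


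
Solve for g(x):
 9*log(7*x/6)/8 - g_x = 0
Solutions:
 g(x) = C1 + 9*x*log(x)/8 - 9*x*log(6)/8 - 9*x/8 + 9*x*log(7)/8


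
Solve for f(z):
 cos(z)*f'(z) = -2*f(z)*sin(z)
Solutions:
 f(z) = C1*cos(z)^2


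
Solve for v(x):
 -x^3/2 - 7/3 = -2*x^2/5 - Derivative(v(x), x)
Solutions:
 v(x) = C1 + x^4/8 - 2*x^3/15 + 7*x/3


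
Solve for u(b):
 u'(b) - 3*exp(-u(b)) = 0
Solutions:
 u(b) = log(C1 + 3*b)


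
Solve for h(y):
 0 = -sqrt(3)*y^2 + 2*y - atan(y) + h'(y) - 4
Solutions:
 h(y) = C1 + sqrt(3)*y^3/3 - y^2 + y*atan(y) + 4*y - log(y^2 + 1)/2


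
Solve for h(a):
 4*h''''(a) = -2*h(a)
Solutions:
 h(a) = (C1*sin(2^(1/4)*a/2) + C2*cos(2^(1/4)*a/2))*exp(-2^(1/4)*a/2) + (C3*sin(2^(1/4)*a/2) + C4*cos(2^(1/4)*a/2))*exp(2^(1/4)*a/2)


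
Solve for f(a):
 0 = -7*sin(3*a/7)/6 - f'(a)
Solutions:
 f(a) = C1 + 49*cos(3*a/7)/18


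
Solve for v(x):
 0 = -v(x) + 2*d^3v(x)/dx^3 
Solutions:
 v(x) = C3*exp(2^(2/3)*x/2) + (C1*sin(2^(2/3)*sqrt(3)*x/4) + C2*cos(2^(2/3)*sqrt(3)*x/4))*exp(-2^(2/3)*x/4)


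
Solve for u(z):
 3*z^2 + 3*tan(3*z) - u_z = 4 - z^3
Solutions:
 u(z) = C1 + z^4/4 + z^3 - 4*z - log(cos(3*z))


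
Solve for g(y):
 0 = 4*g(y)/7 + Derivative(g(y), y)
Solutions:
 g(y) = C1*exp(-4*y/7)


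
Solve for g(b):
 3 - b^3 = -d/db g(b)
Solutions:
 g(b) = C1 + b^4/4 - 3*b


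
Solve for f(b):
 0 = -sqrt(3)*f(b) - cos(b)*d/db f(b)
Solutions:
 f(b) = C1*(sin(b) - 1)^(sqrt(3)/2)/(sin(b) + 1)^(sqrt(3)/2)


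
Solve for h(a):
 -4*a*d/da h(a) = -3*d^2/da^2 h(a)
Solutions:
 h(a) = C1 + C2*erfi(sqrt(6)*a/3)


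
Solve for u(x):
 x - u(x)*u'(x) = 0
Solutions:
 u(x) = -sqrt(C1 + x^2)
 u(x) = sqrt(C1 + x^2)


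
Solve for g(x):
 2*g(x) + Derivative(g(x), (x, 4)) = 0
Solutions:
 g(x) = (C1*sin(2^(3/4)*x/2) + C2*cos(2^(3/4)*x/2))*exp(-2^(3/4)*x/2) + (C3*sin(2^(3/4)*x/2) + C4*cos(2^(3/4)*x/2))*exp(2^(3/4)*x/2)


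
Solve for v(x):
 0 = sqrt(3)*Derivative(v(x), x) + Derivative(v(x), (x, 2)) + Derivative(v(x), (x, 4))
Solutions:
 v(x) = C1 + C2*exp(2^(1/3)*sqrt(3)*x*(-2/(9 + sqrt(85))^(1/3) + 2^(1/3)*(9 + sqrt(85))^(1/3))/12)*sin(2^(1/3)*x*(2/(9 + sqrt(85))^(1/3) + 2^(1/3)*(9 + sqrt(85))^(1/3))/4) + C3*exp(2^(1/3)*sqrt(3)*x*(-2/(9 + sqrt(85))^(1/3) + 2^(1/3)*(9 + sqrt(85))^(1/3))/12)*cos(2^(1/3)*x*(2/(9 + sqrt(85))^(1/3) + 2^(1/3)*(9 + sqrt(85))^(1/3))/4) + C4*exp(-2^(1/3)*sqrt(3)*x*(-2/(9 + sqrt(85))^(1/3) + 2^(1/3)*(9 + sqrt(85))^(1/3))/6)


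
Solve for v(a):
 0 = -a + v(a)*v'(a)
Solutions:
 v(a) = -sqrt(C1 + a^2)
 v(a) = sqrt(C1 + a^2)


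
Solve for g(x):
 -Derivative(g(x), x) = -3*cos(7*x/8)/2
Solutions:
 g(x) = C1 + 12*sin(7*x/8)/7


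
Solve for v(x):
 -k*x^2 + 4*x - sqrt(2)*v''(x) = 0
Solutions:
 v(x) = C1 + C2*x - sqrt(2)*k*x^4/24 + sqrt(2)*x^3/3


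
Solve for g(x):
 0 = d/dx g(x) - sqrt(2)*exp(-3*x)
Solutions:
 g(x) = C1 - sqrt(2)*exp(-3*x)/3


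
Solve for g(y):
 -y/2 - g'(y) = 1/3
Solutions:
 g(y) = C1 - y^2/4 - y/3


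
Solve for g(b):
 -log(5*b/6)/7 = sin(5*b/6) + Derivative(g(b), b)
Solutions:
 g(b) = C1 - b*log(b)/7 - b*log(5)/7 + b/7 + b*log(6)/7 + 6*cos(5*b/6)/5


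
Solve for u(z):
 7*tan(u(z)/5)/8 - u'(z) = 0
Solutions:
 u(z) = -5*asin(C1*exp(7*z/40)) + 5*pi
 u(z) = 5*asin(C1*exp(7*z/40))


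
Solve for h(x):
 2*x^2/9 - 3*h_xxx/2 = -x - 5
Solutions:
 h(x) = C1 + C2*x + C3*x^2 + x^5/405 + x^4/36 + 5*x^3/9


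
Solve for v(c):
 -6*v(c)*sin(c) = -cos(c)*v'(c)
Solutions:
 v(c) = C1/cos(c)^6


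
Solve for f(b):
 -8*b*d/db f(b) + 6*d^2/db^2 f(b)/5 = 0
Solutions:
 f(b) = C1 + C2*erfi(sqrt(30)*b/3)


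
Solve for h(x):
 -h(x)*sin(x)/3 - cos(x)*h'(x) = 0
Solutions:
 h(x) = C1*cos(x)^(1/3)


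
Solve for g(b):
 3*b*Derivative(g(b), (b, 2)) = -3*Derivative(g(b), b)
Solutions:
 g(b) = C1 + C2*log(b)


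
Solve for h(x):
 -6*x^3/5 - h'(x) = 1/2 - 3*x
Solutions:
 h(x) = C1 - 3*x^4/10 + 3*x^2/2 - x/2


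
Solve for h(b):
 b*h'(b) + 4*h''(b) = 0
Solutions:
 h(b) = C1 + C2*erf(sqrt(2)*b/4)


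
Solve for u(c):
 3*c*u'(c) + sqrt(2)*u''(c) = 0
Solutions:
 u(c) = C1 + C2*erf(2^(1/4)*sqrt(3)*c/2)


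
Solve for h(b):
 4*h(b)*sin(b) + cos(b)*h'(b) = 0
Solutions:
 h(b) = C1*cos(b)^4


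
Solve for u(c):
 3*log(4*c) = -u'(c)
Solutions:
 u(c) = C1 - 3*c*log(c) - c*log(64) + 3*c


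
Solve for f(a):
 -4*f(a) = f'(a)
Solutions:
 f(a) = C1*exp(-4*a)


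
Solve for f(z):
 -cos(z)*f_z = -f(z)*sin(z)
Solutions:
 f(z) = C1/cos(z)


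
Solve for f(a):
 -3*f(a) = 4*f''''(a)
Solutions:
 f(a) = (C1*sin(3^(1/4)*a/2) + C2*cos(3^(1/4)*a/2))*exp(-3^(1/4)*a/2) + (C3*sin(3^(1/4)*a/2) + C4*cos(3^(1/4)*a/2))*exp(3^(1/4)*a/2)


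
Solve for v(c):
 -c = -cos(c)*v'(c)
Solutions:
 v(c) = C1 + Integral(c/cos(c), c)


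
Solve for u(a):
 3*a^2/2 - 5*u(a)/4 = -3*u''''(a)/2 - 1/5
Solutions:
 u(a) = C1*exp(-5^(1/4)*6^(3/4)*a/6) + C2*exp(5^(1/4)*6^(3/4)*a/6) + C3*sin(5^(1/4)*6^(3/4)*a/6) + C4*cos(5^(1/4)*6^(3/4)*a/6) + 6*a^2/5 + 4/25


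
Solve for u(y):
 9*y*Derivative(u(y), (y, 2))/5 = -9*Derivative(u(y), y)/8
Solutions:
 u(y) = C1 + C2*y^(3/8)


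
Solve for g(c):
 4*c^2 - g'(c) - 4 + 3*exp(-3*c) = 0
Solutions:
 g(c) = C1 + 4*c^3/3 - 4*c - exp(-3*c)


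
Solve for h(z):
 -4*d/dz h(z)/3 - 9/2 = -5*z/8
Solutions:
 h(z) = C1 + 15*z^2/64 - 27*z/8


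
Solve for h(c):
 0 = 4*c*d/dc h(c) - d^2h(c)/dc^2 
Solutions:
 h(c) = C1 + C2*erfi(sqrt(2)*c)


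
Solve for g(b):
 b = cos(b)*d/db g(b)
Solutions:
 g(b) = C1 + Integral(b/cos(b), b)


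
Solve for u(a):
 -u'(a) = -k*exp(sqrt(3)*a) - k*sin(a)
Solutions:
 u(a) = C1 + sqrt(3)*k*exp(sqrt(3)*a)/3 - k*cos(a)


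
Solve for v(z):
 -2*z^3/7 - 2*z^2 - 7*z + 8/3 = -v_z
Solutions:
 v(z) = C1 + z^4/14 + 2*z^3/3 + 7*z^2/2 - 8*z/3


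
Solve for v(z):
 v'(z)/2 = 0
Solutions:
 v(z) = C1


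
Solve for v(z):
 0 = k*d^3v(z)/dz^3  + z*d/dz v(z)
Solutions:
 v(z) = C1 + Integral(C2*airyai(z*(-1/k)^(1/3)) + C3*airybi(z*(-1/k)^(1/3)), z)


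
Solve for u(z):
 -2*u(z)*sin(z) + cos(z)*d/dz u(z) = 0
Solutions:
 u(z) = C1/cos(z)^2


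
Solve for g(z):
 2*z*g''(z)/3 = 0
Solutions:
 g(z) = C1 + C2*z


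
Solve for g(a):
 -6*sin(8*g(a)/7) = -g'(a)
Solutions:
 -6*a + 7*log(cos(8*g(a)/7) - 1)/16 - 7*log(cos(8*g(a)/7) + 1)/16 = C1


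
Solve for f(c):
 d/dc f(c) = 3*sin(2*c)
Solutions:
 f(c) = C1 - 3*cos(2*c)/2


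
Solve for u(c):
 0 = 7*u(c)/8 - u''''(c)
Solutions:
 u(c) = C1*exp(-14^(1/4)*c/2) + C2*exp(14^(1/4)*c/2) + C3*sin(14^(1/4)*c/2) + C4*cos(14^(1/4)*c/2)


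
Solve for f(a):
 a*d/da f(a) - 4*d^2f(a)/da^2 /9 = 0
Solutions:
 f(a) = C1 + C2*erfi(3*sqrt(2)*a/4)


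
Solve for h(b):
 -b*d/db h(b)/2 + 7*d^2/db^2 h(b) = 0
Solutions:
 h(b) = C1 + C2*erfi(sqrt(7)*b/14)


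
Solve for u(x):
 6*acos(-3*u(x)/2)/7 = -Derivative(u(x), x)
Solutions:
 Integral(1/acos(-3*_y/2), (_y, u(x))) = C1 - 6*x/7


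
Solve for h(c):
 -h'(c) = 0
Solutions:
 h(c) = C1


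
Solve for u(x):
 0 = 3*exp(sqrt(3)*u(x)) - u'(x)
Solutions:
 u(x) = sqrt(3)*(2*log(-1/(C1 + 3*x)) - log(3))/6


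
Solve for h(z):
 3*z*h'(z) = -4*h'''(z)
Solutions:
 h(z) = C1 + Integral(C2*airyai(-6^(1/3)*z/2) + C3*airybi(-6^(1/3)*z/2), z)


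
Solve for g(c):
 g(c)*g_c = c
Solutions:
 g(c) = -sqrt(C1 + c^2)
 g(c) = sqrt(C1 + c^2)


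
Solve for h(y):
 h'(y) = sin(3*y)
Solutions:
 h(y) = C1 - cos(3*y)/3


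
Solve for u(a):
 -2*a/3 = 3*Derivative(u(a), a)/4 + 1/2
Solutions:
 u(a) = C1 - 4*a^2/9 - 2*a/3


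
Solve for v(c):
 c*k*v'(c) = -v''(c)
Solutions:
 v(c) = Piecewise((-sqrt(2)*sqrt(pi)*C1*erf(sqrt(2)*c*sqrt(k)/2)/(2*sqrt(k)) - C2, (k > 0) | (k < 0)), (-C1*c - C2, True))


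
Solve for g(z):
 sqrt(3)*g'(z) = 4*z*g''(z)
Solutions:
 g(z) = C1 + C2*z^(sqrt(3)/4 + 1)


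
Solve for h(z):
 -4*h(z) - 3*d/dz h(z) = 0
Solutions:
 h(z) = C1*exp(-4*z/3)


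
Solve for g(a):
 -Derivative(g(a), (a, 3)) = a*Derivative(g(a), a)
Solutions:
 g(a) = C1 + Integral(C2*airyai(-a) + C3*airybi(-a), a)


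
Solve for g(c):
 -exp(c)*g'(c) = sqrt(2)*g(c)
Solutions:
 g(c) = C1*exp(sqrt(2)*exp(-c))


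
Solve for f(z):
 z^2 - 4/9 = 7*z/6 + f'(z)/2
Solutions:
 f(z) = C1 + 2*z^3/3 - 7*z^2/6 - 8*z/9


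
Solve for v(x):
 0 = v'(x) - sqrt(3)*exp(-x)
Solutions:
 v(x) = C1 - sqrt(3)*exp(-x)


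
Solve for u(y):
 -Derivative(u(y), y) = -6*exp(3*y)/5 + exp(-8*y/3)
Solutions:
 u(y) = C1 + 2*exp(3*y)/5 + 3*exp(-8*y/3)/8


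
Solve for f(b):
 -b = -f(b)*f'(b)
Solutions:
 f(b) = -sqrt(C1 + b^2)
 f(b) = sqrt(C1 + b^2)


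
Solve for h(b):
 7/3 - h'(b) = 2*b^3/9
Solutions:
 h(b) = C1 - b^4/18 + 7*b/3


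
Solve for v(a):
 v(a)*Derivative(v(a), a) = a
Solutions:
 v(a) = -sqrt(C1 + a^2)
 v(a) = sqrt(C1 + a^2)


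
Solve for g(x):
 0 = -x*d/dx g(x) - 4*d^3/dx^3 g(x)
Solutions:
 g(x) = C1 + Integral(C2*airyai(-2^(1/3)*x/2) + C3*airybi(-2^(1/3)*x/2), x)


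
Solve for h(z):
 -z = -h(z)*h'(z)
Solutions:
 h(z) = -sqrt(C1 + z^2)
 h(z) = sqrt(C1 + z^2)


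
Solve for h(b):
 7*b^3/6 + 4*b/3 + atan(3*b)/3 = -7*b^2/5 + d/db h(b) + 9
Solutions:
 h(b) = C1 + 7*b^4/24 + 7*b^3/15 + 2*b^2/3 + b*atan(3*b)/3 - 9*b - log(9*b^2 + 1)/18


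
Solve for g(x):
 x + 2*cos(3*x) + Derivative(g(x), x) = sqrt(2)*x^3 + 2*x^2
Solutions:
 g(x) = C1 + sqrt(2)*x^4/4 + 2*x^3/3 - x^2/2 - 2*sin(3*x)/3


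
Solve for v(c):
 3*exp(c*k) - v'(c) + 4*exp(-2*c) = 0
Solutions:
 v(c) = C1 - 2*exp(-2*c) + 3*exp(c*k)/k


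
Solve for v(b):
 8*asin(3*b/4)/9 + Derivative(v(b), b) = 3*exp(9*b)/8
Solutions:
 v(b) = C1 - 8*b*asin(3*b/4)/9 - 8*sqrt(16 - 9*b^2)/27 + exp(9*b)/24


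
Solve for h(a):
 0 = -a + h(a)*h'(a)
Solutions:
 h(a) = -sqrt(C1 + a^2)
 h(a) = sqrt(C1 + a^2)


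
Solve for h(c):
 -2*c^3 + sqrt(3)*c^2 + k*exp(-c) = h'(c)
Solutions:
 h(c) = C1 - c^4/2 + sqrt(3)*c^3/3 - k*exp(-c)


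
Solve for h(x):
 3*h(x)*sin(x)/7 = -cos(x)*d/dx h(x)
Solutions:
 h(x) = C1*cos(x)^(3/7)


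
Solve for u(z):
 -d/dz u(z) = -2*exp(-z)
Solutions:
 u(z) = C1 - 2*exp(-z)


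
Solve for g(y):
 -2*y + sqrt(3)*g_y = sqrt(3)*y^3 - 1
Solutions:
 g(y) = C1 + y^4/4 + sqrt(3)*y^2/3 - sqrt(3)*y/3


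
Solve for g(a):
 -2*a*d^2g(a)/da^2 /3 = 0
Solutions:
 g(a) = C1 + C2*a


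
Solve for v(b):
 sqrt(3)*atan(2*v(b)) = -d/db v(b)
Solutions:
 Integral(1/atan(2*_y), (_y, v(b))) = C1 - sqrt(3)*b


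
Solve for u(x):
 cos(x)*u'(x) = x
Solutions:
 u(x) = C1 + Integral(x/cos(x), x)


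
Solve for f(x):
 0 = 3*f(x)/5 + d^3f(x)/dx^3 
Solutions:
 f(x) = C3*exp(-3^(1/3)*5^(2/3)*x/5) + (C1*sin(3^(5/6)*5^(2/3)*x/10) + C2*cos(3^(5/6)*5^(2/3)*x/10))*exp(3^(1/3)*5^(2/3)*x/10)


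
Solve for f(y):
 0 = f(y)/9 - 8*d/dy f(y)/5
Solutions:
 f(y) = C1*exp(5*y/72)


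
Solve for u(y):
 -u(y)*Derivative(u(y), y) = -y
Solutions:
 u(y) = -sqrt(C1 + y^2)
 u(y) = sqrt(C1 + y^2)


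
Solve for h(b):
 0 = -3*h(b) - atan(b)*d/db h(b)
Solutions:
 h(b) = C1*exp(-3*Integral(1/atan(b), b))


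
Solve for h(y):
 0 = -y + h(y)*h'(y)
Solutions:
 h(y) = -sqrt(C1 + y^2)
 h(y) = sqrt(C1 + y^2)


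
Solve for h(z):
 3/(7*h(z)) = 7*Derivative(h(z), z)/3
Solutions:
 h(z) = -sqrt(C1 + 18*z)/7
 h(z) = sqrt(C1 + 18*z)/7


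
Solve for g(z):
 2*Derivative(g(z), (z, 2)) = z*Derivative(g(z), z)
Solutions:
 g(z) = C1 + C2*erfi(z/2)


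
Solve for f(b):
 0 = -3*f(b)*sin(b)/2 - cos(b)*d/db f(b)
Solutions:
 f(b) = C1*cos(b)^(3/2)


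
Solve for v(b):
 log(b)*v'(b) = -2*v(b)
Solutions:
 v(b) = C1*exp(-2*li(b))


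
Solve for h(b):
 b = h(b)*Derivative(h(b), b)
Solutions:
 h(b) = -sqrt(C1 + b^2)
 h(b) = sqrt(C1 + b^2)


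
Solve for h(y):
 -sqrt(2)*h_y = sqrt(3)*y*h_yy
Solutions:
 h(y) = C1 + C2*y^(1 - sqrt(6)/3)


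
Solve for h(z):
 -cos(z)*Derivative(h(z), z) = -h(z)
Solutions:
 h(z) = C1*sqrt(sin(z) + 1)/sqrt(sin(z) - 1)


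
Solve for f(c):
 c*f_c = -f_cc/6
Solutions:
 f(c) = C1 + C2*erf(sqrt(3)*c)


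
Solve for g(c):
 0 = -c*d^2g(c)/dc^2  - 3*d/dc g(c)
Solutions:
 g(c) = C1 + C2/c^2


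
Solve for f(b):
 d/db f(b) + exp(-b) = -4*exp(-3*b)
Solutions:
 f(b) = C1 + exp(-b) + 4*exp(-3*b)/3


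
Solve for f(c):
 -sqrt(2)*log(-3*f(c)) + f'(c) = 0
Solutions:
 -sqrt(2)*Integral(1/(log(-_y) + log(3)), (_y, f(c)))/2 = C1 - c


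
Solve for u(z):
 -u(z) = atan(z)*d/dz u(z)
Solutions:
 u(z) = C1*exp(-Integral(1/atan(z), z))


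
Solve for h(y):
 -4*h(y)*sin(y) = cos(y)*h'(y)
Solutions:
 h(y) = C1*cos(y)^4


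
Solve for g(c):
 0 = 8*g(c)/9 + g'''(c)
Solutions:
 g(c) = C3*exp(-2*3^(1/3)*c/3) + (C1*sin(3^(5/6)*c/3) + C2*cos(3^(5/6)*c/3))*exp(3^(1/3)*c/3)


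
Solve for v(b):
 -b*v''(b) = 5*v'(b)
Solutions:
 v(b) = C1 + C2/b^4


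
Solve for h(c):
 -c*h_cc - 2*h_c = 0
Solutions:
 h(c) = C1 + C2/c


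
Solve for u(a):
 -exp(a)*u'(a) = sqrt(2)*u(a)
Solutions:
 u(a) = C1*exp(sqrt(2)*exp(-a))


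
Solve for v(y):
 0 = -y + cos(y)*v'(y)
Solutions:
 v(y) = C1 + Integral(y/cos(y), y)


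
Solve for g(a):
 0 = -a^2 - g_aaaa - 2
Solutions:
 g(a) = C1 + C2*a + C3*a^2 + C4*a^3 - a^6/360 - a^4/12


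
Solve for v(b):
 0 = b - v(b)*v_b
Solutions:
 v(b) = -sqrt(C1 + b^2)
 v(b) = sqrt(C1 + b^2)


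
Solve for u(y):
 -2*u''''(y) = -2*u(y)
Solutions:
 u(y) = C1*exp(-y) + C2*exp(y) + C3*sin(y) + C4*cos(y)


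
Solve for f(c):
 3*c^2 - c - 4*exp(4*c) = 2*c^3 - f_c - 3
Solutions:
 f(c) = C1 + c^4/2 - c^3 + c^2/2 - 3*c + exp(4*c)


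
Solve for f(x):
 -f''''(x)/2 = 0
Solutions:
 f(x) = C1 + C2*x + C3*x^2 + C4*x^3


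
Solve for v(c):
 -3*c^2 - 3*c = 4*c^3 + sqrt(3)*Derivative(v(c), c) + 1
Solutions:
 v(c) = C1 - sqrt(3)*c^4/3 - sqrt(3)*c^3/3 - sqrt(3)*c^2/2 - sqrt(3)*c/3


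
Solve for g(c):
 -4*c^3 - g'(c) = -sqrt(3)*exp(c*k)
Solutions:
 g(c) = C1 - c^4 + sqrt(3)*exp(c*k)/k


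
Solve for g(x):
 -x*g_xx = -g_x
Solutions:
 g(x) = C1 + C2*x^2


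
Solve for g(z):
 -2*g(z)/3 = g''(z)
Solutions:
 g(z) = C1*sin(sqrt(6)*z/3) + C2*cos(sqrt(6)*z/3)


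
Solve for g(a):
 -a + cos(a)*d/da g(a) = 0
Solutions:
 g(a) = C1 + Integral(a/cos(a), a)


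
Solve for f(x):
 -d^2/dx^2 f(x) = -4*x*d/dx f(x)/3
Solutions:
 f(x) = C1 + C2*erfi(sqrt(6)*x/3)


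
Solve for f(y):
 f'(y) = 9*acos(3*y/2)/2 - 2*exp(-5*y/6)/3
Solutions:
 f(y) = C1 + 9*y*acos(3*y/2)/2 - 3*sqrt(4 - 9*y^2)/2 + 4*exp(-5*y/6)/5


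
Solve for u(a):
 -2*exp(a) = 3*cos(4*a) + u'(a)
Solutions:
 u(a) = C1 - 2*exp(a) - 3*sin(4*a)/4


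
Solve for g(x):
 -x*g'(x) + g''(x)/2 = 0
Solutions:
 g(x) = C1 + C2*erfi(x)


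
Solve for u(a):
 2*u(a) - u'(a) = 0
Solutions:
 u(a) = C1*exp(2*a)


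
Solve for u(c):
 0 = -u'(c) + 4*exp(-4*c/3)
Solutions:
 u(c) = C1 - 3*exp(-4*c/3)


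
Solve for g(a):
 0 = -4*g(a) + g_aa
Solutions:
 g(a) = C1*exp(-2*a) + C2*exp(2*a)


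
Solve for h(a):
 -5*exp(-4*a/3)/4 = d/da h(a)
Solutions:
 h(a) = C1 + 15*exp(-4*a/3)/16


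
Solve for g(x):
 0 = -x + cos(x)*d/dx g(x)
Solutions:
 g(x) = C1 + Integral(x/cos(x), x)


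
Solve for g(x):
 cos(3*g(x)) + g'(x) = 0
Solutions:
 g(x) = -asin((C1 + exp(6*x))/(C1 - exp(6*x)))/3 + pi/3
 g(x) = asin((C1 + exp(6*x))/(C1 - exp(6*x)))/3


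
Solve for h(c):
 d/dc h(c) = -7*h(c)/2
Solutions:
 h(c) = C1*exp(-7*c/2)


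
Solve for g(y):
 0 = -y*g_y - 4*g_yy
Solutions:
 g(y) = C1 + C2*erf(sqrt(2)*y/4)


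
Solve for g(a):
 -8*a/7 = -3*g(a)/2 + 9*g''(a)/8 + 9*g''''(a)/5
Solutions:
 g(a) = C1*exp(-sqrt(3)*a*sqrt(-15 + sqrt(2145))/12) + C2*exp(sqrt(3)*a*sqrt(-15 + sqrt(2145))/12) + C3*sin(sqrt(3)*a*sqrt(15 + sqrt(2145))/12) + C4*cos(sqrt(3)*a*sqrt(15 + sqrt(2145))/12) + 16*a/21


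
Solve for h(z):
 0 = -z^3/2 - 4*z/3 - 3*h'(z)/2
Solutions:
 h(z) = C1 - z^4/12 - 4*z^2/9


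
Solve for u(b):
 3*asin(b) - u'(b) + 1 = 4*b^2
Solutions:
 u(b) = C1 - 4*b^3/3 + 3*b*asin(b) + b + 3*sqrt(1 - b^2)


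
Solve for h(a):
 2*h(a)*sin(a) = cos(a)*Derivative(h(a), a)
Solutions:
 h(a) = C1/cos(a)^2


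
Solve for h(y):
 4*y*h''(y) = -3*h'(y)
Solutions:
 h(y) = C1 + C2*y^(1/4)


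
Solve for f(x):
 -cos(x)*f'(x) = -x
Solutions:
 f(x) = C1 + Integral(x/cos(x), x)


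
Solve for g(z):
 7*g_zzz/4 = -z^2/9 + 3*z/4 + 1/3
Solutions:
 g(z) = C1 + C2*z + C3*z^2 - z^5/945 + z^4/56 + 2*z^3/63


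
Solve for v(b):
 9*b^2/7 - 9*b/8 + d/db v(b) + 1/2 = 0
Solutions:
 v(b) = C1 - 3*b^3/7 + 9*b^2/16 - b/2


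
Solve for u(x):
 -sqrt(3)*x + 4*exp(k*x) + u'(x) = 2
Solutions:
 u(x) = C1 + sqrt(3)*x^2/2 + 2*x - 4*exp(k*x)/k


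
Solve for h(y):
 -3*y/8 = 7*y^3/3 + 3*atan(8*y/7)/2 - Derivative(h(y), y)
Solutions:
 h(y) = C1 + 7*y^4/12 + 3*y^2/16 + 3*y*atan(8*y/7)/2 - 21*log(64*y^2 + 49)/32


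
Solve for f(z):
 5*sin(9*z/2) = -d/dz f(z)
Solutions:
 f(z) = C1 + 10*cos(9*z/2)/9


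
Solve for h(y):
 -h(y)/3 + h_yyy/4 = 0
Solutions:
 h(y) = C3*exp(6^(2/3)*y/3) + (C1*sin(2^(2/3)*3^(1/6)*y/2) + C2*cos(2^(2/3)*3^(1/6)*y/2))*exp(-6^(2/3)*y/6)


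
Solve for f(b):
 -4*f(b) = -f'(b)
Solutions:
 f(b) = C1*exp(4*b)


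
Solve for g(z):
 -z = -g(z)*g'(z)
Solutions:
 g(z) = -sqrt(C1 + z^2)
 g(z) = sqrt(C1 + z^2)


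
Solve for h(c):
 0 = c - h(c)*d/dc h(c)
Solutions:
 h(c) = -sqrt(C1 + c^2)
 h(c) = sqrt(C1 + c^2)


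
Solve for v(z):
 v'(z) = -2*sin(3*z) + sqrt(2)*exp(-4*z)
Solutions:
 v(z) = C1 + 2*cos(3*z)/3 - sqrt(2)*exp(-4*z)/4


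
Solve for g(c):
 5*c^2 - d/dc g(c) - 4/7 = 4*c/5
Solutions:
 g(c) = C1 + 5*c^3/3 - 2*c^2/5 - 4*c/7


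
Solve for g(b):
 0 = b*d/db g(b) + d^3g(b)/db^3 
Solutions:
 g(b) = C1 + Integral(C2*airyai(-b) + C3*airybi(-b), b)


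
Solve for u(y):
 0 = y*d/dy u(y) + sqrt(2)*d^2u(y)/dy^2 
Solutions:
 u(y) = C1 + C2*erf(2^(1/4)*y/2)


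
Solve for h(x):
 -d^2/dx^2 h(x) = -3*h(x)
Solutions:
 h(x) = C1*exp(-sqrt(3)*x) + C2*exp(sqrt(3)*x)


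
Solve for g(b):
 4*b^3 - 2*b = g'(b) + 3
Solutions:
 g(b) = C1 + b^4 - b^2 - 3*b


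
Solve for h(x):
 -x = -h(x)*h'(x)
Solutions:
 h(x) = -sqrt(C1 + x^2)
 h(x) = sqrt(C1 + x^2)


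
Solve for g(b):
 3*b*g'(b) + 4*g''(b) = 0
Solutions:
 g(b) = C1 + C2*erf(sqrt(6)*b/4)


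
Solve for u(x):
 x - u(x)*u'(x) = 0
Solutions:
 u(x) = -sqrt(C1 + x^2)
 u(x) = sqrt(C1 + x^2)


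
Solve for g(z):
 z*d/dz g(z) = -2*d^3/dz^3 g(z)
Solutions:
 g(z) = C1 + Integral(C2*airyai(-2^(2/3)*z/2) + C3*airybi(-2^(2/3)*z/2), z)


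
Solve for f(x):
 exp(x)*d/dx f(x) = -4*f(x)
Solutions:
 f(x) = C1*exp(4*exp(-x))


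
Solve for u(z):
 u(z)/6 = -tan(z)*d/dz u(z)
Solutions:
 u(z) = C1/sin(z)^(1/6)


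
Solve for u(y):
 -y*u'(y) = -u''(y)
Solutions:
 u(y) = C1 + C2*erfi(sqrt(2)*y/2)


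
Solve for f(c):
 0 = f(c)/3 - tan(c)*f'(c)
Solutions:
 f(c) = C1*sin(c)^(1/3)


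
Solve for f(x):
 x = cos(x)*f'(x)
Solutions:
 f(x) = C1 + Integral(x/cos(x), x)


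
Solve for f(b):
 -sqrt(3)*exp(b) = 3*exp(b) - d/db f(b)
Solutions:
 f(b) = C1 + sqrt(3)*exp(b) + 3*exp(b)


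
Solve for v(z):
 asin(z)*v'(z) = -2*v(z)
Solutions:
 v(z) = C1*exp(-2*Integral(1/asin(z), z))


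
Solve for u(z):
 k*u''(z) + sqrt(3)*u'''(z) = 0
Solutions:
 u(z) = C1 + C2*z + C3*exp(-sqrt(3)*k*z/3)


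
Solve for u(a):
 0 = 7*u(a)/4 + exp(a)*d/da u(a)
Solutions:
 u(a) = C1*exp(7*exp(-a)/4)


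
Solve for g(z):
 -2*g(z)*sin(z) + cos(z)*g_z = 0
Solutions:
 g(z) = C1/cos(z)^2


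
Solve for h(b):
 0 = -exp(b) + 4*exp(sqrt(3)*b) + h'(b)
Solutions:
 h(b) = C1 + exp(b) - 4*sqrt(3)*exp(sqrt(3)*b)/3


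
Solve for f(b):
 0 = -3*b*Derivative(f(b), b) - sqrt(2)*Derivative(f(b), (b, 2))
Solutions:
 f(b) = C1 + C2*erf(2^(1/4)*sqrt(3)*b/2)


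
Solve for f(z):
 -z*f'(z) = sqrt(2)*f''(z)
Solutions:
 f(z) = C1 + C2*erf(2^(1/4)*z/2)


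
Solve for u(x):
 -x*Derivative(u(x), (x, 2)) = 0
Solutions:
 u(x) = C1 + C2*x


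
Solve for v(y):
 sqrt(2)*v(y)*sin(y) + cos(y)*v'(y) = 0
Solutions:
 v(y) = C1*cos(y)^(sqrt(2))


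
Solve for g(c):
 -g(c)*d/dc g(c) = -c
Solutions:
 g(c) = -sqrt(C1 + c^2)
 g(c) = sqrt(C1 + c^2)


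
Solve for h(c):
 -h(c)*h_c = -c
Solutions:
 h(c) = -sqrt(C1 + c^2)
 h(c) = sqrt(C1 + c^2)


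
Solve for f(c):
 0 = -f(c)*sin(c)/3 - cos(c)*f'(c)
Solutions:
 f(c) = C1*cos(c)^(1/3)


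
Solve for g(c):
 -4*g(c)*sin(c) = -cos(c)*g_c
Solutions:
 g(c) = C1/cos(c)^4


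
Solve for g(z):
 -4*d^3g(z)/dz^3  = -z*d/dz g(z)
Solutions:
 g(z) = C1 + Integral(C2*airyai(2^(1/3)*z/2) + C3*airybi(2^(1/3)*z/2), z)


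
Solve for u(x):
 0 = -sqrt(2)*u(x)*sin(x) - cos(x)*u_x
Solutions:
 u(x) = C1*cos(x)^(sqrt(2))


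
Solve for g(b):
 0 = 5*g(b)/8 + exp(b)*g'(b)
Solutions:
 g(b) = C1*exp(5*exp(-b)/8)


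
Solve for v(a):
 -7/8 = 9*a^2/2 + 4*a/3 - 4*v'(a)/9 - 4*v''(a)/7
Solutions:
 v(a) = C1 + C2*exp(-7*a/9) + 27*a^3/8 - 645*a^2/56 + 49527*a/1568


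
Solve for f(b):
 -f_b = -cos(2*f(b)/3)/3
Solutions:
 -b/3 - 3*log(sin(2*f(b)/3) - 1)/4 + 3*log(sin(2*f(b)/3) + 1)/4 = C1


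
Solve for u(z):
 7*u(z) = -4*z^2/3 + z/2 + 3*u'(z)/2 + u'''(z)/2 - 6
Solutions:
 u(z) = C3*exp(2*z) - 4*z^2/21 - z/98 + (C1*sin(sqrt(6)*z) + C2*cos(sqrt(6)*z))*exp(-z) - 1179/1372


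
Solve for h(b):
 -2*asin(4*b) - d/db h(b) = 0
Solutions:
 h(b) = C1 - 2*b*asin(4*b) - sqrt(1 - 16*b^2)/2


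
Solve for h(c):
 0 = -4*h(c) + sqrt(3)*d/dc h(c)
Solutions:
 h(c) = C1*exp(4*sqrt(3)*c/3)


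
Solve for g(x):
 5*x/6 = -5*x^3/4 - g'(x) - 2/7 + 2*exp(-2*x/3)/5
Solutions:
 g(x) = C1 - 5*x^4/16 - 5*x^2/12 - 2*x/7 - 3*exp(-2*x/3)/5


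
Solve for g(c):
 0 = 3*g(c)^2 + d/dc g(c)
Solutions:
 g(c) = 1/(C1 + 3*c)


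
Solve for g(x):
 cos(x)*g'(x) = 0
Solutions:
 g(x) = C1


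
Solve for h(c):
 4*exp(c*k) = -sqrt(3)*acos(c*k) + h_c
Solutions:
 h(c) = C1 + 4*Piecewise((exp(c*k)/k, Ne(k, 0)), (c, True)) + sqrt(3)*Piecewise((c*acos(c*k) - sqrt(-c^2*k^2 + 1)/k, Ne(k, 0)), (pi*c/2, True))


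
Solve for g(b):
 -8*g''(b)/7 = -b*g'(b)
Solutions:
 g(b) = C1 + C2*erfi(sqrt(7)*b/4)


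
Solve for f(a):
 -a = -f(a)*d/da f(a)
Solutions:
 f(a) = -sqrt(C1 + a^2)
 f(a) = sqrt(C1 + a^2)


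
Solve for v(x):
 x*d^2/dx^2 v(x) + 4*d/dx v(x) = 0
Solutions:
 v(x) = C1 + C2/x^3


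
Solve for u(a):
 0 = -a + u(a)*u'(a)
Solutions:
 u(a) = -sqrt(C1 + a^2)
 u(a) = sqrt(C1 + a^2)


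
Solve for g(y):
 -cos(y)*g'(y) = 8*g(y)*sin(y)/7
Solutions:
 g(y) = C1*cos(y)^(8/7)


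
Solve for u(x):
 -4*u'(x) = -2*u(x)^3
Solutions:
 u(x) = -sqrt(-1/(C1 + x))
 u(x) = sqrt(-1/(C1 + x))


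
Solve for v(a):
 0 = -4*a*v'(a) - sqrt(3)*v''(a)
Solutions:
 v(a) = C1 + C2*erf(sqrt(2)*3^(3/4)*a/3)


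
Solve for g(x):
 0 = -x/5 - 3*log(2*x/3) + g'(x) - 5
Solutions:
 g(x) = C1 + x^2/10 + 3*x*log(x) + x*log(8/27) + 2*x


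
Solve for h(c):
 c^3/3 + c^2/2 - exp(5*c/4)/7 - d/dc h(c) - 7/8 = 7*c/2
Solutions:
 h(c) = C1 + c^4/12 + c^3/6 - 7*c^2/4 - 7*c/8 - 4*exp(5*c/4)/35


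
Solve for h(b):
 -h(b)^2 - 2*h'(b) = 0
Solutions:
 h(b) = 2/(C1 + b)


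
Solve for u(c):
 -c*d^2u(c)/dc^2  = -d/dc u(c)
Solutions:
 u(c) = C1 + C2*c^2


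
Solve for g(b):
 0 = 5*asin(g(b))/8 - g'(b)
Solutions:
 Integral(1/asin(_y), (_y, g(b))) = C1 + 5*b/8


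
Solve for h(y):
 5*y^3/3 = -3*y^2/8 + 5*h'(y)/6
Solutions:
 h(y) = C1 + y^4/2 + 3*y^3/20


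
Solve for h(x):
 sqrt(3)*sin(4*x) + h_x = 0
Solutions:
 h(x) = C1 + sqrt(3)*cos(4*x)/4


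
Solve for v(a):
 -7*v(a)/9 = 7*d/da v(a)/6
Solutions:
 v(a) = C1*exp(-2*a/3)


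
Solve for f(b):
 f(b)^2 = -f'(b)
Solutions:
 f(b) = 1/(C1 + b)


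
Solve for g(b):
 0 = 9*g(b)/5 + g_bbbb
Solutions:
 g(b) = (C1*sin(5^(3/4)*sqrt(6)*b/10) + C2*cos(5^(3/4)*sqrt(6)*b/10))*exp(-5^(3/4)*sqrt(6)*b/10) + (C3*sin(5^(3/4)*sqrt(6)*b/10) + C4*cos(5^(3/4)*sqrt(6)*b/10))*exp(5^(3/4)*sqrt(6)*b/10)


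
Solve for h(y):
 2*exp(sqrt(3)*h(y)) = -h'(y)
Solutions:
 h(y) = sqrt(3)*(2*log(1/(C1 + 2*y)) - log(3))/6


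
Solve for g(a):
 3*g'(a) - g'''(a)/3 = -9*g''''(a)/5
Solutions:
 g(a) = C1 + C2*exp(a*(10*2^(1/3)*5^(2/3)/(243*sqrt(531141) + 177097)^(1/3) + 20 + 2^(2/3)*5^(1/3)*(243*sqrt(531141) + 177097)^(1/3))/324)*sin(10^(1/3)*sqrt(3)*a*(-2^(1/3)*(243*sqrt(531141) + 177097)^(1/3) + 10*5^(1/3)/(243*sqrt(531141) + 177097)^(1/3))/324) + C3*exp(a*(10*2^(1/3)*5^(2/3)/(243*sqrt(531141) + 177097)^(1/3) + 20 + 2^(2/3)*5^(1/3)*(243*sqrt(531141) + 177097)^(1/3))/324)*cos(10^(1/3)*sqrt(3)*a*(-2^(1/3)*(243*sqrt(531141) + 177097)^(1/3) + 10*5^(1/3)/(243*sqrt(531141) + 177097)^(1/3))/324) + C4*exp(a*(-2^(2/3)*5^(1/3)*(243*sqrt(531141) + 177097)^(1/3) - 10*2^(1/3)*5^(2/3)/(243*sqrt(531141) + 177097)^(1/3) + 10)/162)


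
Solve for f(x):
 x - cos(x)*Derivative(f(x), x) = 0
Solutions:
 f(x) = C1 + Integral(x/cos(x), x)


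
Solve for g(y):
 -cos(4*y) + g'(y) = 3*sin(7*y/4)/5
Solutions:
 g(y) = C1 + sin(4*y)/4 - 12*cos(7*y/4)/35


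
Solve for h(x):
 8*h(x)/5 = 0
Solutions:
 h(x) = 0


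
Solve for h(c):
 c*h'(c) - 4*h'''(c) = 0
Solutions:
 h(c) = C1 + Integral(C2*airyai(2^(1/3)*c/2) + C3*airybi(2^(1/3)*c/2), c)


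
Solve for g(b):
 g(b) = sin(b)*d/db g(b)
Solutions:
 g(b) = C1*sqrt(cos(b) - 1)/sqrt(cos(b) + 1)


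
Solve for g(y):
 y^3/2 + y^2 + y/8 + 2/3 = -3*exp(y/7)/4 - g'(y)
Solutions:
 g(y) = C1 - y^4/8 - y^3/3 - y^2/16 - 2*y/3 - 21*exp(y/7)/4


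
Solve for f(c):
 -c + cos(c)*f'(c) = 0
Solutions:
 f(c) = C1 + Integral(c/cos(c), c)


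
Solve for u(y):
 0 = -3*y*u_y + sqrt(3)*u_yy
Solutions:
 u(y) = C1 + C2*erfi(sqrt(2)*3^(1/4)*y/2)


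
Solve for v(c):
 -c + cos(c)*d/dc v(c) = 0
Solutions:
 v(c) = C1 + Integral(c/cos(c), c)


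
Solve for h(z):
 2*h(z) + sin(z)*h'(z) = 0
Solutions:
 h(z) = C1*(cos(z) + 1)/(cos(z) - 1)


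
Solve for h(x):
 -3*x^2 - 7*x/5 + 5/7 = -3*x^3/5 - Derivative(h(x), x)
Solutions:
 h(x) = C1 - 3*x^4/20 + x^3 + 7*x^2/10 - 5*x/7


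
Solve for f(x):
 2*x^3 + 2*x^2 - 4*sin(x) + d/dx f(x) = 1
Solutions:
 f(x) = C1 - x^4/2 - 2*x^3/3 + x - 4*cos(x)


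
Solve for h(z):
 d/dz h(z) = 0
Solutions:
 h(z) = C1


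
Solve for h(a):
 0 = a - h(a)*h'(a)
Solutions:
 h(a) = -sqrt(C1 + a^2)
 h(a) = sqrt(C1 + a^2)


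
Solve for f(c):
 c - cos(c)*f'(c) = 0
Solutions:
 f(c) = C1 + Integral(c/cos(c), c)


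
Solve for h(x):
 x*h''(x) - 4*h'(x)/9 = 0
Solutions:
 h(x) = C1 + C2*x^(13/9)


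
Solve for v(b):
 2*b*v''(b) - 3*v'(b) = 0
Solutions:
 v(b) = C1 + C2*b^(5/2)


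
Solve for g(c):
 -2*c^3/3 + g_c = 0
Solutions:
 g(c) = C1 + c^4/6


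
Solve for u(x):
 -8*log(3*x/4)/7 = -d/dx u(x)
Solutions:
 u(x) = C1 + 8*x*log(x)/7 - 16*x*log(2)/7 - 8*x/7 + 8*x*log(3)/7


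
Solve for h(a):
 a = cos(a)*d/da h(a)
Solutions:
 h(a) = C1 + Integral(a/cos(a), a)


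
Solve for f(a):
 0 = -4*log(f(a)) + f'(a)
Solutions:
 li(f(a)) = C1 + 4*a


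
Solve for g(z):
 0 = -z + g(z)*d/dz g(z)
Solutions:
 g(z) = -sqrt(C1 + z^2)
 g(z) = sqrt(C1 + z^2)


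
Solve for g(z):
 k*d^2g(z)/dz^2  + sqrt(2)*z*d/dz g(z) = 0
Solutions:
 g(z) = C1 + C2*sqrt(k)*erf(2^(3/4)*z*sqrt(1/k)/2)


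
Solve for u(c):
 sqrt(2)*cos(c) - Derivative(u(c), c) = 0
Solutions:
 u(c) = C1 + sqrt(2)*sin(c)


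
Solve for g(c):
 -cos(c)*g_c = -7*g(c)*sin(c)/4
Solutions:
 g(c) = C1/cos(c)^(7/4)


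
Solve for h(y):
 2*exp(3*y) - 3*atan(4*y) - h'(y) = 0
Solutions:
 h(y) = C1 - 3*y*atan(4*y) + 2*exp(3*y)/3 + 3*log(16*y^2 + 1)/8


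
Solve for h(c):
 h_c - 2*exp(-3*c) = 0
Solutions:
 h(c) = C1 - 2*exp(-3*c)/3


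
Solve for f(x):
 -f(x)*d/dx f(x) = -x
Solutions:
 f(x) = -sqrt(C1 + x^2)
 f(x) = sqrt(C1 + x^2)


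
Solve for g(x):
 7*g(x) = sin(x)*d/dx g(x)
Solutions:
 g(x) = C1*sqrt(cos(x) - 1)*(cos(x)^3 - 3*cos(x)^2 + 3*cos(x) - 1)/(sqrt(cos(x) + 1)*(cos(x)^3 + 3*cos(x)^2 + 3*cos(x) + 1))


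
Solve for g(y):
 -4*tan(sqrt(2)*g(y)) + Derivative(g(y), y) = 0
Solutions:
 g(y) = sqrt(2)*(pi - asin(C1*exp(4*sqrt(2)*y)))/2
 g(y) = sqrt(2)*asin(C1*exp(4*sqrt(2)*y))/2


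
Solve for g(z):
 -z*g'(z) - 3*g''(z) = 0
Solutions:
 g(z) = C1 + C2*erf(sqrt(6)*z/6)


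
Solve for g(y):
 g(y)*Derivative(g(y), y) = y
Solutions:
 g(y) = -sqrt(C1 + y^2)
 g(y) = sqrt(C1 + y^2)


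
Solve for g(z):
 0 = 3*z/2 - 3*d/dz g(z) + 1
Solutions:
 g(z) = C1 + z^2/4 + z/3


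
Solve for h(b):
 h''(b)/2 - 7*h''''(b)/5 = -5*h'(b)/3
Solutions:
 h(b) = C1 + C2*exp(-210^(1/3)*b*(210^(1/3)/(sqrt(43890) + 210)^(1/3) + (sqrt(43890) + 210)^(1/3))/84)*sin(3^(1/6)*70^(1/3)*b*(-3^(2/3)*(sqrt(43890) + 210)^(1/3) + 3*70^(1/3)/(sqrt(43890) + 210)^(1/3))/84) + C3*exp(-210^(1/3)*b*(210^(1/3)/(sqrt(43890) + 210)^(1/3) + (sqrt(43890) + 210)^(1/3))/84)*cos(3^(1/6)*70^(1/3)*b*(-3^(2/3)*(sqrt(43890) + 210)^(1/3) + 3*70^(1/3)/(sqrt(43890) + 210)^(1/3))/84) + C4*exp(210^(1/3)*b*(210^(1/3)/(sqrt(43890) + 210)^(1/3) + (sqrt(43890) + 210)^(1/3))/42)


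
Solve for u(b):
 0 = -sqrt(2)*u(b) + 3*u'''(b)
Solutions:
 u(b) = C3*exp(2^(1/6)*3^(2/3)*b/3) + (C1*sin(6^(1/6)*b/2) + C2*cos(6^(1/6)*b/2))*exp(-2^(1/6)*3^(2/3)*b/6)


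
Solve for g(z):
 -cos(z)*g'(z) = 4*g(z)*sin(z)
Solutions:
 g(z) = C1*cos(z)^4


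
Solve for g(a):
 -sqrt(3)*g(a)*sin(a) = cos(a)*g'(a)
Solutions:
 g(a) = C1*cos(a)^(sqrt(3))


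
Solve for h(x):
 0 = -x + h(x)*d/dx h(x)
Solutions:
 h(x) = -sqrt(C1 + x^2)
 h(x) = sqrt(C1 + x^2)


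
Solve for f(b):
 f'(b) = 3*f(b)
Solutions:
 f(b) = C1*exp(3*b)


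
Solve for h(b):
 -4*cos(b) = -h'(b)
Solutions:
 h(b) = C1 + 4*sin(b)


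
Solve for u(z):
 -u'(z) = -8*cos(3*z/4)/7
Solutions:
 u(z) = C1 + 32*sin(3*z/4)/21


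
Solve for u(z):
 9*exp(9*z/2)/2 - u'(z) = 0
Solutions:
 u(z) = C1 + exp(9*z/2)


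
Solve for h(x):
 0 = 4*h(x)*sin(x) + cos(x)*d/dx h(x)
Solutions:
 h(x) = C1*cos(x)^4


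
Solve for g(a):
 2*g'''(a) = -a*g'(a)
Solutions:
 g(a) = C1 + Integral(C2*airyai(-2^(2/3)*a/2) + C3*airybi(-2^(2/3)*a/2), a)


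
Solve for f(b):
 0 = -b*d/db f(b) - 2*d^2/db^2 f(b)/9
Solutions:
 f(b) = C1 + C2*erf(3*b/2)


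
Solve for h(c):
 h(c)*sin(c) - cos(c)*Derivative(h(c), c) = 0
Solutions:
 h(c) = C1/cos(c)


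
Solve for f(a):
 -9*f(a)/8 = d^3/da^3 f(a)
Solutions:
 f(a) = C3*exp(-3^(2/3)*a/2) + (C1*sin(3*3^(1/6)*a/4) + C2*cos(3*3^(1/6)*a/4))*exp(3^(2/3)*a/4)


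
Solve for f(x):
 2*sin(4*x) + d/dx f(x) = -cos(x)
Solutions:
 f(x) = C1 - sin(x) + cos(4*x)/2


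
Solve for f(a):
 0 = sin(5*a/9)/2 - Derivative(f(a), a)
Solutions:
 f(a) = C1 - 9*cos(5*a/9)/10


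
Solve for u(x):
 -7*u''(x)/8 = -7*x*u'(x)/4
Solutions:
 u(x) = C1 + C2*erfi(x)


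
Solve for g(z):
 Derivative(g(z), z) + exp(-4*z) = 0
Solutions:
 g(z) = C1 + exp(-4*z)/4


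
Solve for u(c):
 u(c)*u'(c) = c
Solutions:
 u(c) = -sqrt(C1 + c^2)
 u(c) = sqrt(C1 + c^2)


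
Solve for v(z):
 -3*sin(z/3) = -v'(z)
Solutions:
 v(z) = C1 - 9*cos(z/3)


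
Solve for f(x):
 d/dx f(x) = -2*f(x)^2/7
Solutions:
 f(x) = 7/(C1 + 2*x)


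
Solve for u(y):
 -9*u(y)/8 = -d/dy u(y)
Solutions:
 u(y) = C1*exp(9*y/8)


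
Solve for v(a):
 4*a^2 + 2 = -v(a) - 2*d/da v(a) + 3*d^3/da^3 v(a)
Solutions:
 v(a) = C3*exp(a) - 4*a^2 + 16*a + (C1*sin(sqrt(3)*a/6) + C2*cos(sqrt(3)*a/6))*exp(-a/2) - 34


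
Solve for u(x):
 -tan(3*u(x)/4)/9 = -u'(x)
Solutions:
 u(x) = -4*asin(C1*exp(x/12))/3 + 4*pi/3
 u(x) = 4*asin(C1*exp(x/12))/3


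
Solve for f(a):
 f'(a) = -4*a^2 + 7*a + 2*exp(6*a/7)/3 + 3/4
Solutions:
 f(a) = C1 - 4*a^3/3 + 7*a^2/2 + 3*a/4 + 7*exp(6*a/7)/9


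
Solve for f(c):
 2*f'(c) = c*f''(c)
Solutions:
 f(c) = C1 + C2*c^3


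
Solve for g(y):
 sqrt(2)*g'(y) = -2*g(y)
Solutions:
 g(y) = C1*exp(-sqrt(2)*y)


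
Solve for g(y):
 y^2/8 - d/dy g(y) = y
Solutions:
 g(y) = C1 + y^3/24 - y^2/2


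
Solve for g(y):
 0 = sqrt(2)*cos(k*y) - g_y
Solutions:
 g(y) = C1 + sqrt(2)*sin(k*y)/k


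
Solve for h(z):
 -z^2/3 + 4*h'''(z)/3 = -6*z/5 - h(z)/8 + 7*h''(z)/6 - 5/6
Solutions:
 h(z) = C1*exp(z/2) + C2*exp(z*(3 - sqrt(57))/16) + C3*exp(z*(3 + sqrt(57))/16) + 8*z^2/3 - 48*z/5 + 388/9
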